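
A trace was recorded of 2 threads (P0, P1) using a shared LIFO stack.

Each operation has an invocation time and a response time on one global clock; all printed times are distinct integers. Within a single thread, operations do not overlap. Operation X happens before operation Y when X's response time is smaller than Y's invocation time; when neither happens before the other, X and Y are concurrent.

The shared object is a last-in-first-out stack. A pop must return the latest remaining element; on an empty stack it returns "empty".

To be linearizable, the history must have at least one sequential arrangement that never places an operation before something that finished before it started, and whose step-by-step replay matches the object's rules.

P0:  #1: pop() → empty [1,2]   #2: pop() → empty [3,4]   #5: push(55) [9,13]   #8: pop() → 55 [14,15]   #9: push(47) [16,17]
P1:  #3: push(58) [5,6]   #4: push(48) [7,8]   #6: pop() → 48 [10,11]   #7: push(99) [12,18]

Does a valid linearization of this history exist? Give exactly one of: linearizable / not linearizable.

linearizable

one valid linearization: #1, #2, #3, #4, #6, #5, #8, #7, #9
1. #1 pop() → empty, leaving stack <>
2. #2 pop() → empty, leaving stack <>
3. #3 push(58), leaving stack <58>
4. #4 push(48), leaving stack <58,48>
5. #6 pop() → 48, leaving stack <58>
6. #5 push(55), leaving stack <58,55>
7. #8 pop() → 55, leaving stack <58>
8. #7 push(99), leaving stack <58,99>
9. #9 push(47), leaving stack <58,99,47>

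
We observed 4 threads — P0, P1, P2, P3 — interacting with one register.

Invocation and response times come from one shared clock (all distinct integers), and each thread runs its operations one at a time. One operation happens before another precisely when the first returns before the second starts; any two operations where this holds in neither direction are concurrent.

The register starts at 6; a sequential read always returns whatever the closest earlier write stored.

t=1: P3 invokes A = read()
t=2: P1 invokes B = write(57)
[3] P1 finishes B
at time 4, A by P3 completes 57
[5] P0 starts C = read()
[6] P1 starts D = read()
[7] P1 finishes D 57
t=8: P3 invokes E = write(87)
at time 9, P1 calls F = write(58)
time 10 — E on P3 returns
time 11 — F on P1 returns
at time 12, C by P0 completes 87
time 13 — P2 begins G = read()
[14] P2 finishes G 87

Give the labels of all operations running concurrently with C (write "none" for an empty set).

D, E, F

C spans [5,12]: anything still running between times 5 and 12 counts as concurrent
A [1,4]: before
B [2,3]: before
D [6,7]: concurrent
E [8,10]: concurrent
F [9,11]: concurrent
G [13,14]: after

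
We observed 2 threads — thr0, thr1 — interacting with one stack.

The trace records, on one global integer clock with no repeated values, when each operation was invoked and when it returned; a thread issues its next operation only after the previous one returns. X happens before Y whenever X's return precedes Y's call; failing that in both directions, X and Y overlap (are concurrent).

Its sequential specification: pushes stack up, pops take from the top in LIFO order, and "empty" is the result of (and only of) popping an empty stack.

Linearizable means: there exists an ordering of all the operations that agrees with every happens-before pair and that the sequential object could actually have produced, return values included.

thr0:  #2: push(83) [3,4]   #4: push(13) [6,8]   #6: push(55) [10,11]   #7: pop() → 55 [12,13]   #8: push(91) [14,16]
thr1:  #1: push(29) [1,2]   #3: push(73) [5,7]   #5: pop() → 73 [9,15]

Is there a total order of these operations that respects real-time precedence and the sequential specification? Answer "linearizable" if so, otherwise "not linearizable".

a witness: #1, #2, #4, #3, #5, #6, #7, #8
step 1: #1 push(29) — stack <29>
step 2: #2 push(83) — stack <29,83>
step 3: #4 push(13) — stack <29,83,13>
step 4: #3 push(73) — stack <29,83,13,73>
step 5: #5 pop() → 73 — stack <29,83,13>
step 6: #6 push(55) — stack <29,83,13,55>
step 7: #7 pop() → 55 — stack <29,83,13>
step 8: #8 push(91) — stack <29,83,13,91>

linearizable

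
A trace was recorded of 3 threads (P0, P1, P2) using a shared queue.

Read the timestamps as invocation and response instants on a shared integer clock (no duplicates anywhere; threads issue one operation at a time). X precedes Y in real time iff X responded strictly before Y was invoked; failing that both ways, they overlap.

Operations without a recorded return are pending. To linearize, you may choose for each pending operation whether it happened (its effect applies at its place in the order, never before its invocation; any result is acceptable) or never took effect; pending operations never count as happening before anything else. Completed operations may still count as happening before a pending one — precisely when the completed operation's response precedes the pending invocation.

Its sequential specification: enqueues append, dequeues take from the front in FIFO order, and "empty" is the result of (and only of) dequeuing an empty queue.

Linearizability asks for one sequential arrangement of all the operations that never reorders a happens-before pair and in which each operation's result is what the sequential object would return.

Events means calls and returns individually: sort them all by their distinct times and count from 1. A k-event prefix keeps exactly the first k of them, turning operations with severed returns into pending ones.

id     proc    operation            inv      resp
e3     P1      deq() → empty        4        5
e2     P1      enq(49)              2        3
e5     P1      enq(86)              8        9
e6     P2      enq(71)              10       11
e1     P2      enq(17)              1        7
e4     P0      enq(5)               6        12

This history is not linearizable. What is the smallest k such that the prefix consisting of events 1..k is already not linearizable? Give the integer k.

events 1..4 are linearizable, e.g. via e1, e2:
1. e1 enq(17) (pending, included), leaving queue <17>
2. e2 enq(49), leaving queue <17,49>
once event 5 joins (e3's response, time 5), exhaustive search finds no witness
no escape via the 1 pending operation (e1): every completion choice fails
e.g. e2, e3 (pending dropped): illegal at step 2, since e3 deq() → empty cannot apply there

5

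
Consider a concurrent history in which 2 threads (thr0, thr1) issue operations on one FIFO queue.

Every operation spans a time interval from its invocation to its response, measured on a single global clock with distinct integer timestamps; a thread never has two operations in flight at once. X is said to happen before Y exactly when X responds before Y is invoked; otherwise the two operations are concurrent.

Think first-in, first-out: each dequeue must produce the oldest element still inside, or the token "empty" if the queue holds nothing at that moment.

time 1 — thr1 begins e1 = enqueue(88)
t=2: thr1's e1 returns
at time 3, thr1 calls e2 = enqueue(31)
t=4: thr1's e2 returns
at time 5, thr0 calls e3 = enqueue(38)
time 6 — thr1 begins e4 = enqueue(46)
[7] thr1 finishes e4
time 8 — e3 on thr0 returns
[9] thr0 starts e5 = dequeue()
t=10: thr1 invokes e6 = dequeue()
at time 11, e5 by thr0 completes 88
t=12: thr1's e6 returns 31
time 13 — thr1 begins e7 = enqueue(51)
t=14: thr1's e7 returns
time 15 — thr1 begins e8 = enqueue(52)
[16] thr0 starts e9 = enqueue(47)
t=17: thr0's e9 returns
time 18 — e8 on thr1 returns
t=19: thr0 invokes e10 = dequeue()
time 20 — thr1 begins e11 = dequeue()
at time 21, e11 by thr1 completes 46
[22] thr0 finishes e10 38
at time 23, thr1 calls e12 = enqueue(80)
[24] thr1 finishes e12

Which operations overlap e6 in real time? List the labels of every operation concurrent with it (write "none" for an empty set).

concurrent with e6 ([10,12]): every op whose interval crosses 10..12
e1 [1,2]: before
e2 [3,4]: before
e3 [5,8]: before
e4 [6,7]: before
e5 [9,11]: concurrent
e7 [13,14]: after
e8 [15,18]: after
e9 [16,17]: after
e10 [19,22]: after
e11 [20,21]: after
e12 [23,24]: after

e5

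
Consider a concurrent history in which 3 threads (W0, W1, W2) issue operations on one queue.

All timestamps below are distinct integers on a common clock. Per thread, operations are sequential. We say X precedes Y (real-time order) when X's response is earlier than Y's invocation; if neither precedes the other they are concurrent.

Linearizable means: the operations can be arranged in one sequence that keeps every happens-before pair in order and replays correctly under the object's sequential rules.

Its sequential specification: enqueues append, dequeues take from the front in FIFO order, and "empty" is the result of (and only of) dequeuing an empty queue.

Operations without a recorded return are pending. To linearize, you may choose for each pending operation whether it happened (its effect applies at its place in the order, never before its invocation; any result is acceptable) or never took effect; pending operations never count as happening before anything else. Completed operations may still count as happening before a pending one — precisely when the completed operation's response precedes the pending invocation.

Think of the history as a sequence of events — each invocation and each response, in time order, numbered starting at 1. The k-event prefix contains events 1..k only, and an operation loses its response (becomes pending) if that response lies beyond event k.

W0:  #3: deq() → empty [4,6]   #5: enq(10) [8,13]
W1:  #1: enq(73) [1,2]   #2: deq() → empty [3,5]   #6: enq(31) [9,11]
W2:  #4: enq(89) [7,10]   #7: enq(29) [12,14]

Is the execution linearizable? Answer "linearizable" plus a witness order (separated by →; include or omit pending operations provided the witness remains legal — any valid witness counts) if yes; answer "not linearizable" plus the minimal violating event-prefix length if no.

events 1..5 are fine; event 6 — the response of #3 at time 6 — makes the prefix non-linearizable
3 completed operations, 2 real-time-consistent orders — every queue replay fails
for example #1, #2, #3 fails at step 2: #2 deq() → empty is not legal there
for example #1, #3, #2 fails at step 2: #3 deq() → empty is not legal there

not linearizable — minimal violating prefix: 6 events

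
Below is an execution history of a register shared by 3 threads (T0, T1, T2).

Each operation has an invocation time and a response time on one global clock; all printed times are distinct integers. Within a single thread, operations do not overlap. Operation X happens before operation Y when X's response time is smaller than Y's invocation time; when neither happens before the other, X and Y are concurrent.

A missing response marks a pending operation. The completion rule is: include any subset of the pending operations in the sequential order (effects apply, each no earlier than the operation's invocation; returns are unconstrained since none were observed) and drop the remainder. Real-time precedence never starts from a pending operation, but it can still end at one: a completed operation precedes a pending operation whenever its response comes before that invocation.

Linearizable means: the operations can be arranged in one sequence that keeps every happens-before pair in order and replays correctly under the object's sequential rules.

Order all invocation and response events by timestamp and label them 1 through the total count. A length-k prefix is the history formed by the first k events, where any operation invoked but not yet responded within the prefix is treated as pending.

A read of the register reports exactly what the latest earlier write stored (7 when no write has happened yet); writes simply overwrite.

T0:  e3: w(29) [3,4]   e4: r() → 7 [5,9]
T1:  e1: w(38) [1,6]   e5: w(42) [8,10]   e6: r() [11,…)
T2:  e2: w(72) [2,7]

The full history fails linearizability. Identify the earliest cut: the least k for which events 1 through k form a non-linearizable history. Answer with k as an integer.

events 1..8 are still linearizable — one witness is e1, e2, e3:
after step 1 (e1 w(38)): value 38
after step 2 (e2 w(72)): value 72
after step 3 (e3 w(29)): value 29
at event 9 (e4's time-9 response) nothing linearizes any more
completion choices over the 1 pending operation (e5) were checked; none helps
take e1, e2, e3, e4 (pending dropped): step 4 already fails, because e4 r() → 7 cannot occur there
take e1, e3, e2, e4 (pending dropped): step 4 already fails, because e4 r() → 7 cannot occur there

9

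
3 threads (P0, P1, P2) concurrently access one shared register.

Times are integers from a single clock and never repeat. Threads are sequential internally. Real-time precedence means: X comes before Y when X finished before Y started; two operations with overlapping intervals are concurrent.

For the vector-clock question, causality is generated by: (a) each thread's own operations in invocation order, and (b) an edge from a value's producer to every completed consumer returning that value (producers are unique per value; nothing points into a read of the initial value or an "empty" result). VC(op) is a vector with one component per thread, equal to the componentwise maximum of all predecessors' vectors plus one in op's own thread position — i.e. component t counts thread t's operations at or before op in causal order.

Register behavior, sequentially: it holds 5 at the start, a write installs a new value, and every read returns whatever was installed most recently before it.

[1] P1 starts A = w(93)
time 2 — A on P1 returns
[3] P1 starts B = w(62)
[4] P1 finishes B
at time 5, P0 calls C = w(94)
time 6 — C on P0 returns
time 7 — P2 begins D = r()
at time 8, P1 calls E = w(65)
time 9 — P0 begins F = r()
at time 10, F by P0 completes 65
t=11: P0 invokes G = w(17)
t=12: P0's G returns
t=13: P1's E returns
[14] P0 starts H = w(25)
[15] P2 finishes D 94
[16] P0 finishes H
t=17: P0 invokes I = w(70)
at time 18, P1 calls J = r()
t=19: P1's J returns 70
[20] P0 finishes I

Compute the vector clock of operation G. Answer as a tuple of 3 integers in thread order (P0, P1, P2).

(3, 3, 0)

VC(A, invoked at 1): no causal predecessors; +1 on P1 → (0, 1, 0)
VC(C, invoked at 5): no causal predecessors; +1 on P0 → (1, 0, 0)
B (invocation 3): componentwise max over VC(A)=(0, 1, 0), +1 at P1, giving (0, 2, 0)
D (invocation 7): componentwise max over VC(C)=(1, 0, 0), +1 at P2, giving (1, 0, 1)
E (invocation 8): componentwise max over VC(B)=(0, 2, 0), +1 at P1, giving (0, 3, 0)
F (invocation 9): componentwise max over VC(C)=(1, 0, 0), VC(E)=(0, 3, 0), +1 at P0, giving (2, 3, 0)
G (invocation 11): componentwise max over VC(F)=(2, 3, 0), +1 at P0, giving (3, 3, 0)
H (invocation 14): componentwise max over VC(G)=(3, 3, 0), +1 at P0, giving (4, 3, 0)
I (invocation 17): componentwise max over VC(H)=(4, 3, 0), +1 at P0, giving (5, 3, 0)
J (invocation 18): componentwise max over VC(E)=(0, 3, 0), VC(I)=(5, 3, 0), +1 at P1, giving (5, 4, 0)
target: VC(G) = (3, 3, 0)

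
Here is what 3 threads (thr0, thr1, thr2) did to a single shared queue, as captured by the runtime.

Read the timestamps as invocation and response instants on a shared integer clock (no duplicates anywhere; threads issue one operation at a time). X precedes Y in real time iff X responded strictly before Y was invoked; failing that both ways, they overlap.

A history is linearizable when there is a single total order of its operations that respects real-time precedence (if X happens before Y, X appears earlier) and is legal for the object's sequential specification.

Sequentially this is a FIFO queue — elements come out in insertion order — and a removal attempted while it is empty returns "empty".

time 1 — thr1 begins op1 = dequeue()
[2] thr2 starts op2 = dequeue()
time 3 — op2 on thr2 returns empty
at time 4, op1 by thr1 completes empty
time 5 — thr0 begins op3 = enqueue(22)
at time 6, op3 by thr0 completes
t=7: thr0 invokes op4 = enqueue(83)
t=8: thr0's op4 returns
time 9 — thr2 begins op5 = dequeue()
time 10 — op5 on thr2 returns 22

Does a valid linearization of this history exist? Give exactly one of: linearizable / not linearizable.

linearizable

witness order: op1, op2, op3, op4, op5
step 1: op1 dequeue() → empty — queue <>
step 2: op2 dequeue() → empty — queue <>
step 3: op3 enqueue(22) — queue <22>
step 4: op4 enqueue(83) — queue <22,83>
step 5: op5 dequeue() → 22 — queue <83>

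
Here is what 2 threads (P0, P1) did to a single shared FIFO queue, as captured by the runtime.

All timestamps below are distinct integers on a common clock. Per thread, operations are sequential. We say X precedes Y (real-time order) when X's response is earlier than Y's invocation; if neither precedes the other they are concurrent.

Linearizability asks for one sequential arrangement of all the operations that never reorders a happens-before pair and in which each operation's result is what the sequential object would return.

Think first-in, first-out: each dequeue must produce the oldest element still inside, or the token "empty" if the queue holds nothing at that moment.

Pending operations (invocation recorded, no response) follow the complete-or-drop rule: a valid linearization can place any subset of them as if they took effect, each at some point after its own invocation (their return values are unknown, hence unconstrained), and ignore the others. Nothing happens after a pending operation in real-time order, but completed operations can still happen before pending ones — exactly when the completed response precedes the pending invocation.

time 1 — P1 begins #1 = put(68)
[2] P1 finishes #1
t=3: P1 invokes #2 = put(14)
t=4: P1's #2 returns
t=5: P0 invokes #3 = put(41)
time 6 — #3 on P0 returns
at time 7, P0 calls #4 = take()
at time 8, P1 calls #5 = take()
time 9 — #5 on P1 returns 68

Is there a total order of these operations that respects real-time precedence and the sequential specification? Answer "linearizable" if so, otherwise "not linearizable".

linearizable

a witness: #1, #2, #3, #5
1. #1 put(68), leaving queue <68>
2. #2 put(14), leaving queue <68,14>
3. #3 put(41), leaving queue <68,14,41>
4. #5 take() → 68, leaving queue <14,41>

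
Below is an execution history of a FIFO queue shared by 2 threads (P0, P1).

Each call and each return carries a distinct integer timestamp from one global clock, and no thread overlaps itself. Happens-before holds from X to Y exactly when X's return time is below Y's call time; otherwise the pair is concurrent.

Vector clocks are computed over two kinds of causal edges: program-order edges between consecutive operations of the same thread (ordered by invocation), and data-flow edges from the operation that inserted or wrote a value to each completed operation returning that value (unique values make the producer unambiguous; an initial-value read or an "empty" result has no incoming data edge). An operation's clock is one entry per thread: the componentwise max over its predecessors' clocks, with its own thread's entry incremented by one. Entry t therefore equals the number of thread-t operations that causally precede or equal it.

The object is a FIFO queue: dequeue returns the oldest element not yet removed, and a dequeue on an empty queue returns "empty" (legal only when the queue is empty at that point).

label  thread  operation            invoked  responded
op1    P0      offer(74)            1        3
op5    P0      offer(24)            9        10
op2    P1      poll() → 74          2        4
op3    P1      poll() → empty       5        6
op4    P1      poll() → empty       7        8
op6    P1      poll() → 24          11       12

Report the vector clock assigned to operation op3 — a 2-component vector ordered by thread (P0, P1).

op1, invoked 1, has no incoming edges; only P0's bump applies → (1, 0)
merge at op2 (invoked 2): VC(op1)=(1, 0), own-thread bump on P1 → (1, 1)
merge at op5 (invoked 9): VC(op1)=(1, 0), own-thread bump on P0 → (2, 0)
merge at op3 (invoked 5): VC(op2)=(1, 1), own-thread bump on P1 → (1, 2)
merge at op4 (invoked 7): VC(op3)=(1, 2), own-thread bump on P1 → (1, 3)
merge at op6 (invoked 11): VC(op4)=(1, 3), VC(op5)=(2, 0), own-thread bump on P1 → (2, 4)
target: VC(op3) = (1, 2)

(1, 2)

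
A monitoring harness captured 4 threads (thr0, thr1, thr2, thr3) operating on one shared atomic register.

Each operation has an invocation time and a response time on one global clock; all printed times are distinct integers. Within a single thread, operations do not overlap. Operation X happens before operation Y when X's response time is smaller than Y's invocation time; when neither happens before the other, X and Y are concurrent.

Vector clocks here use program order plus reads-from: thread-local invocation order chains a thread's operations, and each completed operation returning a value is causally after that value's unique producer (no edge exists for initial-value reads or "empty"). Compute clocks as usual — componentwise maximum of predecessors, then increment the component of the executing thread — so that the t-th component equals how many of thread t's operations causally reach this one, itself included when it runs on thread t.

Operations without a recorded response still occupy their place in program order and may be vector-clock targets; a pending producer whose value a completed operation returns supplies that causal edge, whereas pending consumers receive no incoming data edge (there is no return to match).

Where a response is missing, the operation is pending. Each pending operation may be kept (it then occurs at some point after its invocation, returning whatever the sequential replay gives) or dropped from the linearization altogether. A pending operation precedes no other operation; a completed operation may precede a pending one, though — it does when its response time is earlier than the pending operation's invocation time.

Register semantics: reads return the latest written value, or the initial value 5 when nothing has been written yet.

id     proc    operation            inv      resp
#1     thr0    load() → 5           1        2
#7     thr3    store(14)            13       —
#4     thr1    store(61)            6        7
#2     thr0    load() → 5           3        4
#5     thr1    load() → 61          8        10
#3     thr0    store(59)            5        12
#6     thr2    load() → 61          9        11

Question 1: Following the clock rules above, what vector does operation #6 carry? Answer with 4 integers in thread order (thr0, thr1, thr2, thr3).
root op #7, invoked 13: fresh clock plus thr3's own tick → (0, 0, 0, 1)
root op #4, invoked 6: fresh clock plus thr1's own tick → (0, 1, 0, 0)
root op #1, invoked 1: fresh clock plus thr0's own tick → (1, 0, 0, 0)
VC(#6, invoked at 9): max of VC(#4)=(0, 1, 0, 0), then +1 on thread thr2 → (0, 1, 1, 0)
VC(#5, invoked at 8): max of VC(#4)=(0, 1, 0, 0), then +1 on thread thr1 → (0, 2, 0, 0)
VC(#2, invoked at 3): max of VC(#1)=(1, 0, 0, 0), then +1 on thread thr0 → (2, 0, 0, 0)
VC(#3, invoked at 5): max of VC(#2)=(2, 0, 0, 0), then +1 on thread thr0 → (3, 0, 0, 0)
target: VC(#6) = (0, 1, 1, 0)

(0, 1, 1, 0)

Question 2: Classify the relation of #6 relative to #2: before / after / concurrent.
#6 spans [9,11], #2 spans [3,4]
resp(#2)=4 < inv(#6)=9

after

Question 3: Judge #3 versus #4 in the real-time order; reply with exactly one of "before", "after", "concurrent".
#3 spans [5,12], #4 spans [6,7]
the intervals overlap in both directions

concurrent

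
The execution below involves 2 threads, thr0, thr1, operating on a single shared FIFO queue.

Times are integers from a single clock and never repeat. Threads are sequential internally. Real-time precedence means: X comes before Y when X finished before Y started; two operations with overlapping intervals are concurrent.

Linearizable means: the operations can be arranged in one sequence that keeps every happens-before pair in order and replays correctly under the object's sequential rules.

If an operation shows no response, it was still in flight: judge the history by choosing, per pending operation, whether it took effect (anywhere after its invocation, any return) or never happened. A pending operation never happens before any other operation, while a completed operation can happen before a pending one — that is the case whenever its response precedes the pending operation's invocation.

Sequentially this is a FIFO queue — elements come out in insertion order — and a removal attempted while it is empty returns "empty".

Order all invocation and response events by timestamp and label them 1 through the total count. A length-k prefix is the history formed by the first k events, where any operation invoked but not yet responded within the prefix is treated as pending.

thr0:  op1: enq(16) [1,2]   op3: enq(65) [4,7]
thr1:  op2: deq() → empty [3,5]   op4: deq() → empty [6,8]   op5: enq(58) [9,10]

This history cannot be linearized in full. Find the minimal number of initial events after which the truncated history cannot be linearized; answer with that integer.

events 1..4 are linearizable, e.g. via op1:
step 1: op1 enq(16) — queue <16>
event 5 — op2's response, time 5 — after it, nothing linearizes
including or dropping the 1 pending operation (op3) in any combination fails
take op1, op2 (pending dropped): step 2 already fails, because op2 deq() → empty cannot occur there

5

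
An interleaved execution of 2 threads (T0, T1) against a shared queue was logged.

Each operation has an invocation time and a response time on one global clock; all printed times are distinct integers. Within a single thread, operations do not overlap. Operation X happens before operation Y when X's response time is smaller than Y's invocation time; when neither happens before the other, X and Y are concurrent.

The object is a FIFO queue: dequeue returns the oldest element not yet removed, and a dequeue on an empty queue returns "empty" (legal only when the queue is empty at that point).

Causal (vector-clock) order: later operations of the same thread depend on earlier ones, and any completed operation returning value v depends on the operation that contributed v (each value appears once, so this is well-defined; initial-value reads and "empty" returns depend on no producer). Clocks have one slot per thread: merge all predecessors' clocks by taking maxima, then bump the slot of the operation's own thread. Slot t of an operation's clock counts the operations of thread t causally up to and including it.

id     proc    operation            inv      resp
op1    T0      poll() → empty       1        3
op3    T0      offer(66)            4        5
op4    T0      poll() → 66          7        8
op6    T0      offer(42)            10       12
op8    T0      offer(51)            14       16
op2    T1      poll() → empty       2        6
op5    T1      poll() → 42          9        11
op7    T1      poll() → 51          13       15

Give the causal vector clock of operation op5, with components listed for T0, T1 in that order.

op2, invoked 2, has no incoming edges; only T1's bump applies → (0, 1)
op1, invoked 1, has no incoming edges; only T0's bump applies → (1, 0)
invoked at 4, op3 merges VC(op1)=(1, 0) and bumps T0's slot → (2, 0)
invoked at 7, op4 merges VC(op3)=(2, 0) and bumps T0's slot → (3, 0)
invoked at 10, op6 merges VC(op4)=(3, 0) and bumps T0's slot → (4, 0)
invoked at 14, op8 merges VC(op6)=(4, 0) and bumps T0's slot → (5, 0)
invoked at 9, op5 merges VC(op2)=(0, 1), VC(op6)=(4, 0) and bumps T1's slot → (4, 2)
invoked at 13, op7 merges VC(op5)=(4, 2), VC(op8)=(5, 0) and bumps T1's slot → (5, 3)
target: VC(op5) = (4, 2)

(4, 2)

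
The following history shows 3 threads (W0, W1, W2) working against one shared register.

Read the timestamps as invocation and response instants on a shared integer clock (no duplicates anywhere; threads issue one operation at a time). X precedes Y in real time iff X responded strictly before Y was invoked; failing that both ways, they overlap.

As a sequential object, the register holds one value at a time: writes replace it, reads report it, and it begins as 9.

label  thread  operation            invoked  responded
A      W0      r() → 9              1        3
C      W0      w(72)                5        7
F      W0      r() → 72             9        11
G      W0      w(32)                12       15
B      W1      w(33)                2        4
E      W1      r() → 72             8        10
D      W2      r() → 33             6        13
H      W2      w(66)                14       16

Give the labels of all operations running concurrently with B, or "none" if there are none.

A

B spans [2,4]; an op avoiding the whole window 2..4 is ordered, any other is concurrent
A [1,3]: concurrent
C [5,7]: after
D [6,13]: after
E [8,10]: after
F [9,11]: after
G [12,15]: after
H [14,16]: after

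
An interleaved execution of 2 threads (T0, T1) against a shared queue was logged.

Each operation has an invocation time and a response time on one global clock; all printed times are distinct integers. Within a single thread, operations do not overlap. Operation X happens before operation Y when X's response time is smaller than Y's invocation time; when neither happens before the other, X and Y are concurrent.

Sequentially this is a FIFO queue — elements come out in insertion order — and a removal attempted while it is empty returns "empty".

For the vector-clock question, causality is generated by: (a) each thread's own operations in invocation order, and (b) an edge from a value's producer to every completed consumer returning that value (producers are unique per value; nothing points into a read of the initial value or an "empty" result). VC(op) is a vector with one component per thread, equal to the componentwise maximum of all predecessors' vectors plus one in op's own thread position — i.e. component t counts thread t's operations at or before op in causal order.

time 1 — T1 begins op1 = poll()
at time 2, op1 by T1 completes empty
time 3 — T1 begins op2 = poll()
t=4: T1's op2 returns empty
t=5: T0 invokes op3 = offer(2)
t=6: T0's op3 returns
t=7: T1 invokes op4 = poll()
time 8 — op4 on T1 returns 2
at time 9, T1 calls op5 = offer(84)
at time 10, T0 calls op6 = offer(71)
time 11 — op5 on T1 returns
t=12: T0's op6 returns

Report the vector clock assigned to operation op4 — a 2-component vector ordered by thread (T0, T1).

(1, 3)

op1, invoked 1, has no incoming edges; only T1's bump applies → (0, 1)
op3, invoked 5, has no incoming edges; only T0's bump applies → (1, 0)
merge at op2 (invoked 3): VC(op1)=(0, 1), own-thread bump on T1 → (0, 2)
merge at op6 (invoked 10): VC(op3)=(1, 0), own-thread bump on T0 → (2, 0)
merge at op4 (invoked 7): VC(op2)=(0, 2), VC(op3)=(1, 0), own-thread bump on T1 → (1, 3)
merge at op5 (invoked 9): VC(op4)=(1, 3), own-thread bump on T1 → (1, 4)
target: VC(op4) = (1, 3)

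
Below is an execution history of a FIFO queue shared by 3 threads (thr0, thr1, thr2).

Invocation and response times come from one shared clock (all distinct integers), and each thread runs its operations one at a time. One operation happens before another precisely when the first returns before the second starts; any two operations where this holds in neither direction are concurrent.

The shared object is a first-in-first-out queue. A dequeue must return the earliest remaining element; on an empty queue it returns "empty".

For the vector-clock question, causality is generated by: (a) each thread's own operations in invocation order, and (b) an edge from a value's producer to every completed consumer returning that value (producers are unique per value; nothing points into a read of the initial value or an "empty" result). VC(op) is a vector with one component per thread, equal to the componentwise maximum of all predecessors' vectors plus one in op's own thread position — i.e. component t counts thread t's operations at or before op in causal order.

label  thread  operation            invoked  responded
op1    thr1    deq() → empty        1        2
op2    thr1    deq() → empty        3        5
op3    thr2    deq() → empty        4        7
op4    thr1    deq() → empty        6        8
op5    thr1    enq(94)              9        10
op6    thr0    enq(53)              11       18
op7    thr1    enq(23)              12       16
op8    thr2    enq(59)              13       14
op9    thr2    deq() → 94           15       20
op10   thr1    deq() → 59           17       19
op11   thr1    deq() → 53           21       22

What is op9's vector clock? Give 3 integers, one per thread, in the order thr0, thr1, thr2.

(0, 4, 3)

invoked at 4, op3 has no predecessors; its own thr2 bump gives (0, 0, 1)
invoked at 1, op1 has no predecessors; its own thr1 bump gives (0, 1, 0)
invoked at 11, op6 has no predecessors; its own thr0 bump gives (1, 0, 0)
from VC(op3)=(0, 0, 1), op8 (invoked 13) maxes components and bumps thr2 → (0, 0, 2)
from VC(op1)=(0, 1, 0), op2 (invoked 3) maxes components and bumps thr1 → (0, 2, 0)
from VC(op2)=(0, 2, 0), op4 (invoked 6) maxes components and bumps thr1 → (0, 3, 0)
from VC(op4)=(0, 3, 0), op5 (invoked 9) maxes components and bumps thr1 → (0, 4, 0)
from VC(op5)=(0, 4, 0), op7 (invoked 12) maxes components and bumps thr1 → (0, 5, 0)
from VC(op5)=(0, 4, 0), VC(op8)=(0, 0, 2), op9 (invoked 15) maxes components and bumps thr2 → (0, 4, 3)
from VC(op7)=(0, 5, 0), VC(op8)=(0, 0, 2), op10 (invoked 17) maxes components and bumps thr1 → (0, 6, 2)
from VC(op6)=(1, 0, 0), VC(op10)=(0, 6, 2), op11 (invoked 21) maxes components and bumps thr1 → (1, 7, 2)
target: VC(op9) = (0, 4, 3)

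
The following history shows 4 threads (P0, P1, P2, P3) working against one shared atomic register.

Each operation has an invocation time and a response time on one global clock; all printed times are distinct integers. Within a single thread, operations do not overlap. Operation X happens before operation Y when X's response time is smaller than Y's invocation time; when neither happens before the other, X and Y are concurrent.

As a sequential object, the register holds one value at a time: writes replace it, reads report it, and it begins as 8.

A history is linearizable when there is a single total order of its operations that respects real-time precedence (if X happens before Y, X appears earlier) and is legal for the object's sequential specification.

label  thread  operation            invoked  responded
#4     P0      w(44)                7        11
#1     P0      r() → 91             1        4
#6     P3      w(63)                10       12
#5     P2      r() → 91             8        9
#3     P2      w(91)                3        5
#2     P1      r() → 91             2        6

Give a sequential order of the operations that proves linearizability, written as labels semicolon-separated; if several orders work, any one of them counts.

1. #3 w(91), leaving value 91
2. #1 r() → 91, leaving value 91
3. #2 r() → 91, leaving value 91
4. #5 r() → 91, leaving value 91
5. #4 w(44), leaving value 44
6. #6 w(63), leaving value 63

#3; #1; #2; #5; #4; #6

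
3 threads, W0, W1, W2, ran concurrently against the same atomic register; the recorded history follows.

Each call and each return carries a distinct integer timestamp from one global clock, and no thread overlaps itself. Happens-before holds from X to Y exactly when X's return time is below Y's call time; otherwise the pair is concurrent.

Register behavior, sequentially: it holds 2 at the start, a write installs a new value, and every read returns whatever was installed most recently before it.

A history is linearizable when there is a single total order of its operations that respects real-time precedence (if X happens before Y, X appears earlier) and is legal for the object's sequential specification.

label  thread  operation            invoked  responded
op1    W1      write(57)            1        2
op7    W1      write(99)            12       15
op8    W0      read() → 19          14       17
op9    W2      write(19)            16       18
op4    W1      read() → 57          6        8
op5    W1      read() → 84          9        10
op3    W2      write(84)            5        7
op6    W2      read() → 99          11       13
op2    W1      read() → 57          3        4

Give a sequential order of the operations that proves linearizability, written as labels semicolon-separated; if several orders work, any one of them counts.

after step 1 (op1 write(57)): value 57
after step 2 (op2 read() → 57): value 57
after step 3 (op4 read() → 57): value 57
after step 4 (op3 write(84)): value 84
after step 5 (op5 read() → 84): value 84
after step 6 (op7 write(99)): value 99
after step 7 (op6 read() → 99): value 99
after step 8 (op9 write(19)): value 19
after step 9 (op8 read() → 19): value 19

op1; op2; op4; op3; op5; op7; op6; op9; op8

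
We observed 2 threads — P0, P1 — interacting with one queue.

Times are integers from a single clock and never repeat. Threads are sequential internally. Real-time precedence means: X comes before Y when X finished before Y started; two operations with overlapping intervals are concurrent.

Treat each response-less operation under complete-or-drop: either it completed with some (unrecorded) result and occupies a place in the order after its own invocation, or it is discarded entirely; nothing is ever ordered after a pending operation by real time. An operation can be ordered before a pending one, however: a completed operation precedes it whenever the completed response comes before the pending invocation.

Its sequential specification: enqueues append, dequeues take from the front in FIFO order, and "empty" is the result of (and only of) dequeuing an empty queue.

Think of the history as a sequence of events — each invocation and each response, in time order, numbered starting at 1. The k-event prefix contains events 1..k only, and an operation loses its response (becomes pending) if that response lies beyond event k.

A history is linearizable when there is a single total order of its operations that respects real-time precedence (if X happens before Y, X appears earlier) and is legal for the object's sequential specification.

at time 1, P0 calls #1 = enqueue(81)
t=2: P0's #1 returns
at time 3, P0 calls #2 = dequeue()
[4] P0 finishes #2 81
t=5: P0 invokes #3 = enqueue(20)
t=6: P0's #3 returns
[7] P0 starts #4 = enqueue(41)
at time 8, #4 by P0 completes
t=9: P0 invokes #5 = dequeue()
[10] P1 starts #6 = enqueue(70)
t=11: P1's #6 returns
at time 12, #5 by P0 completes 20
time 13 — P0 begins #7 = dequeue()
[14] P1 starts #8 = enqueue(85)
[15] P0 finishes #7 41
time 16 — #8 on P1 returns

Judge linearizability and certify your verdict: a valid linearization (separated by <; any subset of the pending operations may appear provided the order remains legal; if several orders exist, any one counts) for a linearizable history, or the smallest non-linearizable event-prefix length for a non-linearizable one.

linearizable — witness: #1 < #2 < #3 < #4 < #5 < #6 < #7 < #8

1. #1 enqueue(81), leaving queue <81>
2. #2 dequeue() → 81, leaving queue <>
3. #3 enqueue(20), leaving queue <20>
4. #4 enqueue(41), leaving queue <20,41>
5. #5 dequeue() → 20, leaving queue <41>
6. #6 enqueue(70), leaving queue <41,70>
7. #7 dequeue() → 41, leaving queue <70>
8. #8 enqueue(85), leaving queue <70,85>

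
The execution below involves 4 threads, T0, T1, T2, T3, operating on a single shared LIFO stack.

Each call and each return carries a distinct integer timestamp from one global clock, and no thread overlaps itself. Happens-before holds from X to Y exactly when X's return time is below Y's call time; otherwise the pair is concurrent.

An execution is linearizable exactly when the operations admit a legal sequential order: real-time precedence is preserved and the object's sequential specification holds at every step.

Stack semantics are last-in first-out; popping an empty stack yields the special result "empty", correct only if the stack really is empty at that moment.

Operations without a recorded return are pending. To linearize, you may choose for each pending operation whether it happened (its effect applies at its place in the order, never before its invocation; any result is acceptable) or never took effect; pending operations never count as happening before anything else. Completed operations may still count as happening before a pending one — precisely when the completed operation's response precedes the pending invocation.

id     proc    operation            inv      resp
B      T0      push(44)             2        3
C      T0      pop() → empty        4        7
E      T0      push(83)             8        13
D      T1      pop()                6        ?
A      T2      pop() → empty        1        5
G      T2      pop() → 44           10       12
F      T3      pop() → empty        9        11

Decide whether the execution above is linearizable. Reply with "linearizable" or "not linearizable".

not linearizable

the violation lands at event 12, G's response at time 12: events 1..11 linearize, events 1..12 do not
the 5 completed operations admit 6 real-time orders; each fails the LIFO stack replay
every completion of the 2 pending operations (D, E) was checked; none linearizes
one such order, A, B, C, F, G (pending dropped), breaks at step 3 where C pop() → empty is illegal
one such order, A, B, C, G, F (pending dropped), breaks at step 3 where C pop() → empty is illegal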